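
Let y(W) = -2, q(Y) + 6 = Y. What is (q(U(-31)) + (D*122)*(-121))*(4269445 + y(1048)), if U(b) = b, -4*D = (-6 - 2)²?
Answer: 1008250311665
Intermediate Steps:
D = -16 (D = -(-6 - 2)²/4 = -¼*(-8)² = -¼*64 = -16)
q(Y) = -6 + Y
(q(U(-31)) + (D*122)*(-121))*(4269445 + y(1048)) = ((-6 - 31) - 16*122*(-121))*(4269445 - 2) = (-37 - 1952*(-121))*4269443 = (-37 + 236192)*4269443 = 236155*4269443 = 1008250311665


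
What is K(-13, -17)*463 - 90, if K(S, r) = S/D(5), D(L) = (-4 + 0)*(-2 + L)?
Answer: 4939/12 ≈ 411.58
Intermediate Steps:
D(L) = 8 - 4*L (D(L) = -4*(-2 + L) = 8 - 4*L)
K(S, r) = -S/12 (K(S, r) = S/(8 - 4*5) = S/(8 - 20) = S/(-12) = S*(-1/12) = -S/12)
K(-13, -17)*463 - 90 = -1/12*(-13)*463 - 90 = (13/12)*463 - 90 = 6019/12 - 90 = 4939/12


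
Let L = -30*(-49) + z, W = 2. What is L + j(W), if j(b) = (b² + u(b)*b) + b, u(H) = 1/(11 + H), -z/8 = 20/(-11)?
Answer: 213170/143 ≈ 1490.7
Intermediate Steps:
z = 160/11 (z = -160/(-11) = -160*(-1)/11 = -8*(-20/11) = 160/11 ≈ 14.545)
j(b) = b + b² + b/(11 + b) (j(b) = (b² + b/(11 + b)) + b = b + b² + b/(11 + b))
L = 16330/11 (L = -30*(-49) + 160/11 = 1470 + 160/11 = 16330/11 ≈ 1484.5)
L + j(W) = 16330/11 + 2*(1 + (1 + 2)*(11 + 2))/(11 + 2) = 16330/11 + 2*(1 + 3*13)/13 = 16330/11 + 2*(1/13)*(1 + 39) = 16330/11 + 2*(1/13)*40 = 16330/11 + 80/13 = 213170/143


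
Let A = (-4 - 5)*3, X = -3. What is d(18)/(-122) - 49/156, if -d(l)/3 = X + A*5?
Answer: -35281/9516 ≈ -3.7075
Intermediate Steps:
A = -27 (A = -9*3 = -27)
d(l) = 414 (d(l) = -3*(-3 - 27*5) = -3*(-3 - 135) = -3*(-138) = 414)
d(18)/(-122) - 49/156 = 414/(-122) - 49/156 = 414*(-1/122) - 49*1/156 = -207/61 - 49/156 = -35281/9516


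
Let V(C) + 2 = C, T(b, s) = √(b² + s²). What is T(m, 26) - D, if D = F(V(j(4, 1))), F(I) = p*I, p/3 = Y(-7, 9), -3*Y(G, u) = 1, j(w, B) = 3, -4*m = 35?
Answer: 1 + √12041/4 ≈ 28.433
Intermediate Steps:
m = -35/4 (m = -¼*35 = -35/4 ≈ -8.7500)
Y(G, u) = -⅓ (Y(G, u) = -⅓*1 = -⅓)
V(C) = -2 + C
p = -1 (p = 3*(-⅓) = -1)
F(I) = -I
D = -1 (D = -(-2 + 3) = -1*1 = -1)
T(m, 26) - D = √((-35/4)² + 26²) - 1*(-1) = √(1225/16 + 676) + 1 = √(12041/16) + 1 = √12041/4 + 1 = 1 + √12041/4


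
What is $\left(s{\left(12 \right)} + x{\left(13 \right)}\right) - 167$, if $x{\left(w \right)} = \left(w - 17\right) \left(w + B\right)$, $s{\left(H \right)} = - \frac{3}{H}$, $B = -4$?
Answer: $- \frac{813}{4} \approx -203.25$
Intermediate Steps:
$x{\left(w \right)} = \left(-17 + w\right) \left(-4 + w\right)$ ($x{\left(w \right)} = \left(w - 17\right) \left(w - 4\right) = \left(-17 + w\right) \left(-4 + w\right)$)
$\left(s{\left(12 \right)} + x{\left(13 \right)}\right) - 167 = \left(- \frac{3}{12} + \left(68 + 13^{2} - 273\right)\right) - 167 = \left(\left(-3\right) \frac{1}{12} + \left(68 + 169 - 273\right)\right) - 167 = \left(- \frac{1}{4} - 36\right) - 167 = - \frac{145}{4} - 167 = - \frac{813}{4}$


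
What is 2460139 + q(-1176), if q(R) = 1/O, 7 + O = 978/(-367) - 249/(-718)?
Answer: 6040534011951/2455363 ≈ 2.4601e+6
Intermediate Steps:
O = -2455363/263506 (O = -7 + (978/(-367) - 249/(-718)) = -7 + (978*(-1/367) - 249*(-1/718)) = -7 + (-978/367 + 249/718) = -7 - 610821/263506 = -2455363/263506 ≈ -9.3181)
q(R) = -263506/2455363 (q(R) = 1/(-2455363/263506) = -263506/2455363)
2460139 + q(-1176) = 2460139 - 263506/2455363 = 6040534011951/2455363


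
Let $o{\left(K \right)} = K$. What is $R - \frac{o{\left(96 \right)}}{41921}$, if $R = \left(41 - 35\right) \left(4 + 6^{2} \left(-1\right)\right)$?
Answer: $- \frac{8048928}{41921} \approx -192.0$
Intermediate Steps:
$R = -192$ ($R = 6 \left(4 + 36 \left(-1\right)\right) = 6 \left(4 - 36\right) = 6 \left(-32\right) = -192$)
$R - \frac{o{\left(96 \right)}}{41921} = -192 - \frac{96}{41921} = - \frac{8048928}{41921}$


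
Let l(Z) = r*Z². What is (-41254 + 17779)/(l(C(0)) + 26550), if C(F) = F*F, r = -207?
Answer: -313/354 ≈ -0.88418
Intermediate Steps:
C(F) = F²
l(Z) = -207*Z²
(-41254 + 17779)/(l(C(0)) + 26550) = (-41254 + 17779)/(-207*(0²)² + 26550) = -23475/(-207*0² + 26550) = -23475/(-207*0 + 26550) = -23475/(0 + 26550) = -23475/26550 = -23475*1/26550 = -313/354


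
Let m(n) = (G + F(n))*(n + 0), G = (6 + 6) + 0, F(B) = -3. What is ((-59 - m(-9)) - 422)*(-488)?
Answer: 195200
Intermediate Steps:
G = 12 (G = 12 + 0 = 12)
m(n) = 9*n (m(n) = (12 - 3)*(n + 0) = 9*n)
((-59 - m(-9)) - 422)*(-488) = ((-59 - 9*(-9)) - 422)*(-488) = ((-59 - 1*(-81)) - 422)*(-488) = ((-59 + 81) - 422)*(-488) = (22 - 422)*(-488) = -400*(-488) = 195200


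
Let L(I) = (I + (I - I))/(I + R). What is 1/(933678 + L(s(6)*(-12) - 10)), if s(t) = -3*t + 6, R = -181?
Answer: 47/43882732 ≈ 1.0710e-6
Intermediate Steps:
s(t) = 6 - 3*t
L(I) = I/(-181 + I) (L(I) = (I + (I - I))/(I - 181) = (I + 0)/(-181 + I) = I/(-181 + I))
1/(933678 + L(s(6)*(-12) - 10)) = 1/(933678 + ((6 - 3*6)*(-12) - 10)/(-181 + ((6 - 3*6)*(-12) - 10))) = 1/(933678 + ((6 - 18)*(-12) - 10)/(-181 + ((6 - 18)*(-12) - 10))) = 1/(933678 + (-12*(-12) - 10)/(-181 + (-12*(-12) - 10))) = 1/(933678 + (144 - 10)/(-181 + (144 - 10))) = 1/(933678 + 134/(-181 + 134)) = 1/(933678 + 134/(-47)) = 1/(933678 + 134*(-1/47)) = 1/(933678 - 134/47) = 1/(43882732/47) = 47/43882732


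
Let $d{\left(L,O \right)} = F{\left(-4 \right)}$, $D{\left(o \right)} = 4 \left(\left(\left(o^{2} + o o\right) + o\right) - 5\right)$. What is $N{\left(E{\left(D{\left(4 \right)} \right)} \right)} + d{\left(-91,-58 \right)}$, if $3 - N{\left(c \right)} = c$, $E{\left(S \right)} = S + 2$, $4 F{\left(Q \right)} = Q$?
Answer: $-124$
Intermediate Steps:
$F{\left(Q \right)} = \frac{Q}{4}$
$D{\left(o \right)} = -20 + 4 o + 8 o^{2}$ ($D{\left(o \right)} = 4 \left(\left(\left(o^{2} + o^{2}\right) + o\right) - 5\right) = 4 \left(\left(2 o^{2} + o\right) - 5\right) = 4 \left(\left(o + 2 o^{2}\right) - 5\right) = 4 \left(-5 + o + 2 o^{2}\right) = -20 + 4 o + 8 o^{2}$)
$d{\left(L,O \right)} = -1$ ($d{\left(L,O \right)} = \frac{1}{4} \left(-4\right) = -1$)
$E{\left(S \right)} = 2 + S$
$N{\left(c \right)} = 3 - c$
$N{\left(E{\left(D{\left(4 \right)} \right)} \right)} + d{\left(-91,-58 \right)} = \left(3 - \left(2 + \left(-20 + 4 \cdot 4 + 8 \cdot 4^{2}\right)\right)\right) - 1 = \left(3 - \left(2 + \left(-20 + 16 + 8 \cdot 16\right)\right)\right) - 1 = \left(3 - \left(2 + \left(-20 + 16 + 128\right)\right)\right) - 1 = \left(3 - \left(2 + 124\right)\right) - 1 = \left(3 - 126\right) - 1 = -123 - 1 = -124$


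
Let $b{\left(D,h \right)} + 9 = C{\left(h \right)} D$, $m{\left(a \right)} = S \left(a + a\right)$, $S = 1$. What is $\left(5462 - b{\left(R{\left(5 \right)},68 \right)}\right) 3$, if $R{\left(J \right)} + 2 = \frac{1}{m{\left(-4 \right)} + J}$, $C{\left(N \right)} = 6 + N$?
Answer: $16931$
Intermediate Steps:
$m{\left(a \right)} = 2 a$ ($m{\left(a \right)} = 1 \left(a + a\right) = 1 \cdot 2 a = 2 a$)
$R{\left(J \right)} = -2 + \frac{1}{-8 + J}$ ($R{\left(J \right)} = -2 + \frac{1}{2 \left(-4\right) + J} = -2 + \frac{1}{-8 + J}$)
$b{\left(D,h \right)} = -9 + D \left(6 + h\right)$ ($b{\left(D,h \right)} = -9 + \left(6 + h\right) D = -9 + D \left(6 + h\right)$)
$\left(5462 - b{\left(R{\left(5 \right)},68 \right)}\right) 3 = \left(5462 - \left(-9 + \frac{17 - 10}{-8 + 5} \left(6 + 68\right)\right)\right) 3 = \left(5462 - \left(-9 + \frac{17 - 10}{-3} \cdot 74\right)\right) 3 = \left(5462 - \left(-9 + \left(- \frac{1}{3}\right) 7 \cdot 74\right)\right) 3 = \left(5462 - \left(-9 - \frac{518}{3}\right)\right) 3 = \left(5462 - - \frac{545}{3}\right) 3 = \left(5462 + \frac{545}{3}\right) 3 = \frac{16931}{3} \cdot 3 = 16931$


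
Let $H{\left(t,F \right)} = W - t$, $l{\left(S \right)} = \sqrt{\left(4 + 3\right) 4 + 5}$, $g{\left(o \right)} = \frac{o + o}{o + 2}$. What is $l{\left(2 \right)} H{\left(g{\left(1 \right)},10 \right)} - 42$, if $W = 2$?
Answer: $-42 + \frac{4 \sqrt{33}}{3} \approx -34.341$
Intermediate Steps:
$g{\left(o \right)} = \frac{2 o}{2 + o}$
$l{\left(S \right)} = \sqrt{33}$ ($l{\left(S \right)} = \sqrt{7 \cdot 4 + 5} = \sqrt{28 + 5} = \sqrt{33}$)
$H{\left(t,F \right)} = 2 - t$
$l{\left(2 \right)} H{\left(g{\left(1 \right)},10 \right)} - 42 = \sqrt{33} \left(2 - 2 \cdot 1 \frac{1}{2 + 1}\right) - 42 = \sqrt{33} \left(2 - 2 \cdot 1 \cdot \frac{1}{3}\right) - 42 = \sqrt{33} \left(2 - \frac{2}{3}\right) - 42 = \sqrt{33} \cdot \frac{4}{3} - 42 = \frac{4 \sqrt{33}}{3} - 42 = -42 + \frac{4 \sqrt{33}}{3}$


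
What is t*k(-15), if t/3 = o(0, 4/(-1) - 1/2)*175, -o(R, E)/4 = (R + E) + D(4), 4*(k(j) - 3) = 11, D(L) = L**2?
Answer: -277725/2 ≈ -1.3886e+5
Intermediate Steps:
k(j) = 23/4 (k(j) = 3 + (1/4)*11 = 3 + 11/4 = 23/4)
o(R, E) = -64 - 4*E - 4*R (o(R, E) = -4*((R + E) + 4**2) = -4*((E + R) + 16) = -4*(16 + E + R) = -64 - 4*E - 4*R)
t = -24150 (t = 3*((-64 - 4*(4/(-1) - 1/2) - 4*0)*175) = 3*((-64 - 4*(4*(-1) - 1*1/2) + 0)*175) = 3*((-64 - 4*(-4 - 1/2) + 0)*175) = 3*((-64 - 4*(-9/2) + 0)*175) = 3*((-64 + 18 + 0)*175) = 3*(-46*175) = 3*(-8050) = -24150)
t*k(-15) = -24150*23/4 = -277725/2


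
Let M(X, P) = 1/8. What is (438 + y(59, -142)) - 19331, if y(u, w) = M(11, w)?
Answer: -151143/8 ≈ -18893.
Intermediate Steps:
M(X, P) = ⅛
y(u, w) = ⅛
(438 + y(59, -142)) - 19331 = (438 + ⅛) - 19331 = 3505/8 - 19331 = -151143/8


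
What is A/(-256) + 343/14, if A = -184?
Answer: 807/32 ≈ 25.219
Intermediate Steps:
A/(-256) + 343/14 = -184/(-256) + 343/14 = -184*(-1/256) + 343*(1/14) = 23/32 + 49/2 = 807/32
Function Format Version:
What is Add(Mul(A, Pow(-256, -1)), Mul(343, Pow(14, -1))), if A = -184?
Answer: Rational(807, 32) ≈ 25.219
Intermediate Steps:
Add(Mul(A, Pow(-256, -1)), Mul(343, Pow(14, -1))) = Add(Mul(-184, Pow(-256, -1)), Mul(343, Pow(14, -1))) = Add(Mul(-184, Rational(-1, 256)), Mul(343, Rational(1, 14))) = Add(Rational(23, 32), Rational(49, 2)) = Rational(807, 32)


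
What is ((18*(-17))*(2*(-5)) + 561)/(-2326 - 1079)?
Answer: -1207/1135 ≈ -1.0634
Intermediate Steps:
((18*(-17))*(2*(-5)) + 561)/(-2326 - 1079) = (-306*(-10) + 561)/(-3405) = (3060 + 561)*(-1/3405) = 3621*(-1/3405) = -1207/1135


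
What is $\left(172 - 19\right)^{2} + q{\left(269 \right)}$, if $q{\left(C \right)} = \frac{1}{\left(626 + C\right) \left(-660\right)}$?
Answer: $\frac{13827696299}{590700} \approx 23409.0$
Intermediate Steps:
$q{\left(C \right)} = - \frac{1}{660 \left(626 + C\right)}$ ($q{\left(C \right)} = \frac{1}{626 + C} \left(- \frac{1}{660}\right) = - \frac{1}{660 \left(626 + C\right)}$)
$\left(172 - 19\right)^{2} + q{\left(269 \right)} = \left(172 - 19\right)^{2} - \frac{1}{413160 + 660 \cdot 269} = 153^{2} - \frac{1}{413160 + 177540} = 23409 - \frac{1}{590700} = \frac{13827696299}{590700}$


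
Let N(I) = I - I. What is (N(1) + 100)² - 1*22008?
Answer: -12008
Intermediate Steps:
N(I) = 0
(N(1) + 100)² - 1*22008 = (0 + 100)² - 1*22008 = 100² - 22008 = 10000 - 22008 = -12008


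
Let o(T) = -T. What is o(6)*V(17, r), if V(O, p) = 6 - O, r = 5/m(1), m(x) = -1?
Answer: 66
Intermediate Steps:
r = -5 (r = 5/(-1) = 5*(-1) = -5)
o(6)*V(17, r) = (-1*6)*(6 - 1*17) = -6*(6 - 17) = -6*(-11) = 66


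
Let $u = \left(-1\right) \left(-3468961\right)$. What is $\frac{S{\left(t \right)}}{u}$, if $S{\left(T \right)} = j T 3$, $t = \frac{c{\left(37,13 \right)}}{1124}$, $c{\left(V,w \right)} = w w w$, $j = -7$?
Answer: $- \frac{46137}{3899112164} \approx -1.1833 \cdot 10^{-5}$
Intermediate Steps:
$c{\left(V,w \right)} = w^{3}$ ($c{\left(V,w \right)} = w^{2} w = w^{3}$)
$u = 3468961$
$t = \frac{2197}{1124}$ ($t = \frac{13^{3}}{1124} = 2197 \cdot \frac{1}{1124} = \frac{2197}{1124} \approx 1.9546$)
$S{\left(T \right)} = - 21 T$ ($S{\left(T \right)} = - 7 T 3 = - 21 T$)
$\frac{S{\left(t \right)}}{u} = \frac{\left(-21\right) \frac{2197}{1124}}{3468961} = \left(- \frac{46137}{1124}\right) \frac{1}{3468961} = - \frac{46137}{3899112164}$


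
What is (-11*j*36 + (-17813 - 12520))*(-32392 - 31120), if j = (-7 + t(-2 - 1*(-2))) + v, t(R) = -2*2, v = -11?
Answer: 1373192952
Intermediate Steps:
t(R) = -4
j = -22 (j = (-7 - 4) - 11 = -11 - 11 = -22)
(-11*j*36 + (-17813 - 12520))*(-32392 - 31120) = (-11*(-22)*36 + (-17813 - 12520))*(-32392 - 31120) = (242*36 - 30333)*(-63512) = (8712 - 30333)*(-63512) = -21621*(-63512) = 1373192952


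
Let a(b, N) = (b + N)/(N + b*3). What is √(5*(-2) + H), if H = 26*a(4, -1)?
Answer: 4*I*√22/11 ≈ 1.7056*I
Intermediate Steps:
a(b, N) = (N + b)/(N + 3*b)
H = 78/11 (H = 26*((-1 + 4)/(-1 + 3*4)) = 26*(3/(-1 + 12)) = 26*(3/11) = 78/11 ≈ 7.0909)
√(5*(-2) + H) = √(5*(-2) + 78/11) = √(-10 + 78/11) = √(-32/11) = 4*I*√22/11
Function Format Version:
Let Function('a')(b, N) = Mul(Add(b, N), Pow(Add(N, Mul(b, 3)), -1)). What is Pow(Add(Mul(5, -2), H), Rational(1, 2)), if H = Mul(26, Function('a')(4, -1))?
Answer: Mul(Rational(4, 11), I, Pow(22, Rational(1, 2))) ≈ Mul(1.7056, I)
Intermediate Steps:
Function('a')(b, N) = Mul(Pow(Add(N, Mul(3, b)), -1), Add(N, b)) (Function('a')(b, N) = Mul(Add(N, b), Pow(Add(N, Mul(3, b)), -1)) = Mul(Pow(Add(N, Mul(3, b)), -1), Add(N, b)))
H = Rational(78, 11) (H = Mul(26, Mul(Pow(Add(-1, Mul(3, 4)), -1), Add(-1, 4))) = Mul(26, Mul(Pow(Add(-1, 12), -1), 3)) = Mul(26, Mul(Pow(11, -1), 3)) = Mul(26, Mul(Rational(1, 11), 3)) = Mul(26, Rational(3, 11)) = Rational(78, 11) ≈ 7.0909)
Pow(Add(Mul(5, -2), H), Rational(1, 2)) = Pow(Add(Mul(5, -2), Rational(78, 11)), Rational(1, 2)) = Pow(Add(-10, Rational(78, 11)), Rational(1, 2)) = Pow(Rational(-32, 11), Rational(1, 2)) = Mul(Rational(4, 11), I, Pow(22, Rational(1, 2)))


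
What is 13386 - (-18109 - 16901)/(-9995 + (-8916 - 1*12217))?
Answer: 69440733/5188 ≈ 13385.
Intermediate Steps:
13386 - (-18109 - 16901)/(-9995 + (-8916 - 1*12217)) = 13386 - (-35010)/(-9995 + (-8916 - 12217)) = 13386 - (-35010)/(-9995 - 21133) = 13386 - (-35010)/(-31128) = 13386 - (-35010)*(-1)/31128 = 13386 - 1*5835/5188 = 13386 - 5835/5188 = 69440733/5188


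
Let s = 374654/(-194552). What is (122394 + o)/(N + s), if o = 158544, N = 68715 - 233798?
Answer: -9109508296/5352933745 ≈ -1.7018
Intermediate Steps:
N = -165083
s = -187327/97276 (s = 374654*(-1/194552) = -187327/97276 ≈ -1.9257)
(122394 + o)/(N + s) = (122394 + 158544)/(-165083 - 187327/97276) = 280938/(-16058801235/97276) = 280938*(-97276/16058801235) = -9109508296/5352933745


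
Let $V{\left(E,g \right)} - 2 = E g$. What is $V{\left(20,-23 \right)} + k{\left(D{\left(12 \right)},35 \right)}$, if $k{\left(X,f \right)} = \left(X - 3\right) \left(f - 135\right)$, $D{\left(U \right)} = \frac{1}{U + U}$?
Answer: $- \frac{973}{6} \approx -162.17$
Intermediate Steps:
$V{\left(E,g \right)} = 2 + E g$
$D{\left(U \right)} = \frac{1}{2 U}$
$k{\left(X,f \right)} = \left(-135 + f\right) \left(-3 + X\right)$ ($k{\left(X,f \right)} = \left(-3 + X\right) \left(-135 + f\right) = \left(-135 + f\right) \left(-3 + X\right)$)
$V{\left(20,-23 \right)} + k{\left(D{\left(12 \right)},35 \right)} = \left(2 + 20 \left(-23\right)\right) + \left(405 - 135 \frac{1}{2 \cdot 12} - 105 + \frac{1}{2 \cdot 12} \cdot 35\right) = \left(2 - 460\right) + \left(405 - 135 \cdot \frac{1}{2} \cdot \frac{1}{12} - 105 + \frac{1}{2} \cdot \frac{1}{12} \cdot 35\right) = -458 + \left(405 - \frac{45}{8} - 105 + \frac{1}{24} \cdot 35\right) = -458 + \left(405 - \frac{45}{8} - 105 + \frac{35}{24}\right) = -458 + \frac{1775}{6} = - \frac{973}{6}$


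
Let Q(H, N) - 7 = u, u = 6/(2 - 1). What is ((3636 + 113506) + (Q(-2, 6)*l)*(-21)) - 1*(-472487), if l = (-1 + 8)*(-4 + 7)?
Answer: 583896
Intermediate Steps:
u = 6 (u = 6/1 = 6*1 = 6)
Q(H, N) = 13 (Q(H, N) = 7 + 6 = 13)
l = 21 (l = 7*3 = 21)
((3636 + 113506) + (Q(-2, 6)*l)*(-21)) - 1*(-472487) = ((3636 + 113506) + (13*21)*(-21)) - 1*(-472487) = (117142 + 273*(-21)) + 472487 = (117142 - 5733) + 472487 = 111409 + 472487 = 583896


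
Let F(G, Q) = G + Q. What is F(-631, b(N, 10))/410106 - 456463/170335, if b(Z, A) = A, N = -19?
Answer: -62434664371/23285135170 ≈ -2.6813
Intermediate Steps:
F(-631, b(N, 10))/410106 - 456463/170335 = (-631 + 10)/410106 - 456463/170335 = -621*1/410106 - 456463*1/170335 = -207/136702 - 456463/170335 = -62434664371/23285135170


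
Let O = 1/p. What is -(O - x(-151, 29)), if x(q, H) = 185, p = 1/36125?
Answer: -35940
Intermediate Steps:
p = 1/36125 ≈ 2.7682e-5
O = 36125 (O = 1/(1/36125) = 36125)
-(O - x(-151, 29)) = -(36125 - 1*185) = -(36125 - 185) = -1*35940 = -35940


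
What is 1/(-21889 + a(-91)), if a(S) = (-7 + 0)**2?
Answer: -1/21840 ≈ -4.5788e-5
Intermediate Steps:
a(S) = 49 (a(S) = (-7)**2 = 49)
1/(-21889 + a(-91)) = 1/(-21889 + 49) = 1/(-21840) = -1/21840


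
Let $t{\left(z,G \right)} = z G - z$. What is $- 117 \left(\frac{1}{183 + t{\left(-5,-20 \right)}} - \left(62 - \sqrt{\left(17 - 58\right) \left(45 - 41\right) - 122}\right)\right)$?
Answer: $\frac{232115}{32} - 117 i \sqrt{286} \approx 7253.6 - 1978.7 i$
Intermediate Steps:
$t{\left(z,G \right)} = - z + G z$ ($t{\left(z,G \right)} = G z - z = - z + G z$)
$- 117 \left(\frac{1}{183 + t{\left(-5,-20 \right)}} - \left(62 - \sqrt{\left(17 - 58\right) \left(45 - 41\right) - 122}\right)\right) = - 117 \left(\frac{1}{183 - 5 \left(-1 - 20\right)} - \left(62 - \sqrt{\left(17 - 58\right) \left(45 - 41\right) - 122}\right)\right) = - 117 \left(\frac{1}{183 - -105} - \left(62 - \sqrt{\left(-41\right) 4 - 122}\right)\right) = - 117 \left(\frac{1}{183 + 105} - \left(62 - \sqrt{-164 - 122}\right)\right) = - 117 \left(\frac{1}{288} - \left(62 - \sqrt{-286}\right)\right) = - 117 \left(\frac{1}{288} - \left(62 - i \sqrt{286}\right)\right) = - 117 \left(- \frac{17855}{288} + i \sqrt{286}\right) = \frac{232115}{32} - 117 i \sqrt{286}$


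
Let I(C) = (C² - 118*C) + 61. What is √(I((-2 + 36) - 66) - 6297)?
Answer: 2*I*√359 ≈ 37.895*I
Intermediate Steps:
I(C) = 61 + C² - 118*C
√(I((-2 + 36) - 66) - 6297) = √((61 + ((-2 + 36) - 66)² - 118*((-2 + 36) - 66)) - 6297) = √((61 + (34 - 66)² - 118*(34 - 66)) - 6297) = √((61 + (-32)² - 118*(-32)) - 6297) = √((61 + 1024 + 3776) - 6297) = √(4861 - 6297) = √(-1436) = 2*I*√359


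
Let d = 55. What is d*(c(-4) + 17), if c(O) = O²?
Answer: 1815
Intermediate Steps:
d*(c(-4) + 17) = 55*((-4)² + 17) = 55*(16 + 17) = 55*33 = 1815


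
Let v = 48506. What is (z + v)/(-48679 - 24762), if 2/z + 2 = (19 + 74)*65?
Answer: -293121760/443803963 ≈ -0.66048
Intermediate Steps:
z = 2/6043 (z = 2/(-2 + (19 + 74)*65) = 2/(-2 + 93*65) = 2/(-2 + 6045) = 2/6043 ≈ 0.00033096)
(z + v)/(-48679 - 24762) = (2/6043 + 48506)/(-48679 - 24762) = (293121760/6043)/(-73441) = (293121760/6043)*(-1/73441) = -293121760/443803963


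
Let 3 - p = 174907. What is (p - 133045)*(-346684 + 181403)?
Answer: 50898118669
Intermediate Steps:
p = -174904 (p = 3 - 1*174907 = 3 - 174907 = -174904)
(p - 133045)*(-346684 + 181403) = (-174904 - 133045)*(-346684 + 181403) = -307949*(-165281) = 50898118669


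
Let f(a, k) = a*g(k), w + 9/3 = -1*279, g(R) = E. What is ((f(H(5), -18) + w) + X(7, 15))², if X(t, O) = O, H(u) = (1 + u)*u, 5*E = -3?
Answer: 81225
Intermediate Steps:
E = -⅗ (E = (⅕)*(-3) = -⅗ ≈ -0.60000)
g(R) = -⅗
w = -282 (w = -3 - 1*279 = -3 - 279 = -282)
H(u) = u*(1 + u)
f(a, k) = -3*a/5 (f(a, k) = a*(-⅗) = -3*a/5)
((f(H(5), -18) + w) + X(7, 15))² = ((-3*(1 + 5) - 282) + 15)² = ((-3*6 - 282) + 15)² = ((-⅗*30 - 282) + 15)² = ((-18 - 282) + 15)² = (-300 + 15)² = (-285)² = 81225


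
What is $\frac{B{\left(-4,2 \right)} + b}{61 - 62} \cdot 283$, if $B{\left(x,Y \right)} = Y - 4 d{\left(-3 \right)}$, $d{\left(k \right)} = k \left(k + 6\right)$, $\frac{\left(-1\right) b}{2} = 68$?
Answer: $27734$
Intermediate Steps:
$b = -136$ ($b = \left(-2\right) 68 = -136$)
$d{\left(k \right)} = k \left(6 + k\right)$
$B{\left(x,Y \right)} = 36 + Y$ ($B{\left(x,Y \right)} = Y - 4 \left(- 3 \left(6 - 3\right)\right) = Y - 4 \left(\left(-3\right) 3\right) = Y - -36 = Y + 36 = 36 + Y$)
$\frac{B{\left(-4,2 \right)} + b}{61 - 62} \cdot 283 = \frac{\left(36 + 2\right) - 136}{61 - 62} \cdot 283 = \frac{38 - 136}{-1} \cdot 283 = \left(-98\right) \left(-1\right) 283 = 98 \cdot 283 = 27734$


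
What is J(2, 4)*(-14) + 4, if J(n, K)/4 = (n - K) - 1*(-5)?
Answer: -164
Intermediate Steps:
J(n, K) = 20 - 4*K + 4*n (J(n, K) = 4*((n - K) - 1*(-5)) = 4*((n - K) + 5) = 4*(5 + n - K) = 20 - 4*K + 4*n)
J(2, 4)*(-14) + 4 = (20 - 4*4 + 4*2)*(-14) + 4 = (20 - 16 + 8)*(-14) + 4 = 12*(-14) + 4 = -168 + 4 = -164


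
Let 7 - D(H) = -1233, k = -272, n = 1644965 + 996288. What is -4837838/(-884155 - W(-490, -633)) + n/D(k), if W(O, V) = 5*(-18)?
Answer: 16145091397/7560280 ≈ 2135.5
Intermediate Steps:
n = 2641253
W(O, V) = -90
D(H) = 1240 (D(H) = 7 - 1*(-1233) = 7 + 1233 = 1240)
-4837838/(-884155 - W(-490, -633)) + n/D(k) = -4837838/(-884155 - 1*(-90)) + 2641253/1240 = -4837838/(-884155 + 90) + 2641253*(1/1240) = -4837838/(-884065) + 2641253/1240 = -4837838*(-1/884065) + 2641253/1240 = 166822/30485 + 2641253/1240 = 16145091397/7560280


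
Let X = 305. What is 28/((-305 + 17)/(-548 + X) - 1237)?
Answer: -756/33367 ≈ -0.022657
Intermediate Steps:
28/((-305 + 17)/(-548 + X) - 1237) = 28/((-305 + 17)/(-548 + 305) - 1237) = 28/(-288/(-243) - 1237) = 28/(-288*(-1/243) - 1237) = 28/(32/27 - 1237) = 28/(-33367/27) = 28*(-27/33367) = -756/33367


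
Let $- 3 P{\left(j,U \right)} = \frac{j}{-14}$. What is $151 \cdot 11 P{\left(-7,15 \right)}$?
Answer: $- \frac{1661}{6} \approx -276.83$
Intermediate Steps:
$P{\left(j,U \right)} = \frac{j}{42}$ ($P{\left(j,U \right)} = - \frac{j \frac{1}{-14}}{3} = - \frac{j \left(- \frac{1}{14}\right)}{3} = - \frac{\left(- \frac{1}{14}\right) j}{3} = \frac{j}{42}$)
$151 \cdot 11 P{\left(-7,15 \right)} = 151 \cdot 11 \cdot \frac{1}{42} \left(-7\right) = 1661 \left(- \frac{1}{6}\right) = - \frac{1661}{6}$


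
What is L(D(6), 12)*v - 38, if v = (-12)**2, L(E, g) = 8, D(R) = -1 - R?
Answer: 1114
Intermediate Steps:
v = 144
L(D(6), 12)*v - 38 = 8*144 - 38 = 1152 - 38 = 1114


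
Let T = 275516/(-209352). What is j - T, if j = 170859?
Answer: 8942487221/52338 ≈ 1.7086e+5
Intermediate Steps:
T = -68879/52338 (T = 275516*(-1/209352) = -68879/52338 ≈ -1.3160)
j - T = 170859 - 1*(-68879/52338) = 170859 + 68879/52338 = 8942487221/52338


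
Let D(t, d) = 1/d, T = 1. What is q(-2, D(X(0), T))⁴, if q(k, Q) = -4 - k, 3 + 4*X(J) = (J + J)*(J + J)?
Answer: 16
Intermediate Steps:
X(J) = -¾ + J² (X(J) = -¾ + ((J + J)*(J + J))/4 = -¾ + ((2*J)*(2*J))/4 = -¾ + (4*J²)/4 = -¾ + J²)
q(-2, D(X(0), T))⁴ = (-4 - 1*(-2))⁴ = (-4 + 2)⁴ = (-2)⁴ = 16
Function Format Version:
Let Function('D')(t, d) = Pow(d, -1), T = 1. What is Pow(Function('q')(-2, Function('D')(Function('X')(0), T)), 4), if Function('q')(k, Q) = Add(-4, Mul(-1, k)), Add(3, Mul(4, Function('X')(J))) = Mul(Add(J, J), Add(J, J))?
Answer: 16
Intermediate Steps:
Function('X')(J) = Add(Rational(-3, 4), Pow(J, 2)) (Function('X')(J) = Add(Rational(-3, 4), Mul(Rational(1, 4), Mul(Add(J, J), Add(J, J)))) = Add(Rational(-3, 4), Mul(Rational(1, 4), Mul(Mul(2, J), Mul(2, J)))) = Add(Rational(-3, 4), Mul(Rational(1, 4), Mul(4, Pow(J, 2)))) = Add(Rational(-3, 4), Pow(J, 2)))
Pow(Function('q')(-2, Function('D')(Function('X')(0), T)), 4) = Pow(Add(-4, Mul(-1, -2)), 4) = Pow(Add(-4, 2), 4) = Pow(-2, 4) = 16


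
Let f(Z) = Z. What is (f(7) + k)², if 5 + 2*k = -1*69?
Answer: 900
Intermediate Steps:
k = -37 (k = -5/2 + (-1*69)/2 = -5/2 + (½)*(-69) = -5/2 - 69/2 = -37)
(f(7) + k)² = (7 - 37)² = (-30)² = 900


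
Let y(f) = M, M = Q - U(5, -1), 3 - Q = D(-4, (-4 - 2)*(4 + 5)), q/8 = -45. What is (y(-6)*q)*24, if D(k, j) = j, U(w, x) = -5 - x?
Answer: -527040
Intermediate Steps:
q = -360 (q = 8*(-45) = -360)
Q = 57 (Q = 3 - (-4 - 2)*(4 + 5) = 3 - (-6)*9 = 3 - 1*(-54) = 3 + 54 = 57)
M = 61 (M = 57 - (-5 - 1*(-1)) = 57 - (-5 + 1) = 57 - 1*(-4) = 57 + 4 = 61)
y(f) = 61
(y(-6)*q)*24 = (61*(-360))*24 = -21960*24 = -527040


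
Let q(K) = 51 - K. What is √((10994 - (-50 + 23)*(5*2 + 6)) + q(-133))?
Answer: 3*√1290 ≈ 107.75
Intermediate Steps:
√((10994 - (-50 + 23)*(5*2 + 6)) + q(-133)) = √((10994 - (-50 + 23)*(5*2 + 6)) + (51 - 1*(-133))) = √((10994 - (-27)*(10 + 6)) + (51 + 133)) = √((10994 - (-27)*16) + 184) = √((10994 - 1*(-432)) + 184) = √((10994 + 432) + 184) = √(11426 + 184) = √11610 = 3*√1290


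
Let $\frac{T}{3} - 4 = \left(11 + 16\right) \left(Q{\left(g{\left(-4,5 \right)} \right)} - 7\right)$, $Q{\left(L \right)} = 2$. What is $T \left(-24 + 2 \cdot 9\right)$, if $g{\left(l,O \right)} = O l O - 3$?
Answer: $2358$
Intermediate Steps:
$g{\left(l,O \right)} = -3 + l O^{2}$ ($g{\left(l,O \right)} = l O^{2} - 3 = -3 + l O^{2}$)
$T = -393$ ($T = 12 + 3 \left(11 + 16\right) \left(2 - 7\right) = 12 + 3 \cdot 27 \left(-5\right) = 12 + 3 \left(-135\right) = 12 - 405 = -393$)
$T \left(-24 + 2 \cdot 9\right) = - 393 \left(-24 + 2 \cdot 9\right) = - 393 \left(-24 + 18\right) = \left(-393\right) \left(-6\right) = 2358$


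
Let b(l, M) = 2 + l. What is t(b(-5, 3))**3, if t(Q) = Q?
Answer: -27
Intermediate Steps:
t(b(-5, 3))**3 = (2 - 5)**3 = (-3)**3 = -27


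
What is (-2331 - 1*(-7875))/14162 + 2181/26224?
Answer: 88136589/185692144 ≈ 0.47464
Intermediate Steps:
(-2331 - 1*(-7875))/14162 + 2181/26224 = (-2331 + 7875)*(1/14162) + 2181*(1/26224) = 5544*(1/14162) + 2181/26224 = 2772/7081 + 2181/26224 = 88136589/185692144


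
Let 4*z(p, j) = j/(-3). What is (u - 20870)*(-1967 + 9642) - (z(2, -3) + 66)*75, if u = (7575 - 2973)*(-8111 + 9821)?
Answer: 240950465125/4 ≈ 6.0238e+10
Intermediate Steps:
z(p, j) = -j/12 (z(p, j) = (j/(-3))/4 = (j*(-⅓))/4 = (-j/3)/4 = -j/12)
u = 7869420 (u = 4602*1710 = 7869420)
(u - 20870)*(-1967 + 9642) - (z(2, -3) + 66)*75 = (7869420 - 20870)*(-1967 + 9642) - (-1/12*(-3) + 66)*75 = 7848550*7675 - (¼ + 66)*75 = 60237621250 - 265*75/4 = 60237621250 - 1*19875/4 = 60237621250 - 19875/4 = 240950465125/4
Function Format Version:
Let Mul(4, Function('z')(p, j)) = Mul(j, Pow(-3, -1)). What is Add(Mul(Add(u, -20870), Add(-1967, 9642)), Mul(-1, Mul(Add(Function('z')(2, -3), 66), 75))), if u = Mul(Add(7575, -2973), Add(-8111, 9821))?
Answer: Rational(240950465125, 4) ≈ 6.0238e+10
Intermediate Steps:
Function('z')(p, j) = Mul(Rational(-1, 12), j) (Function('z')(p, j) = Mul(Rational(1, 4), Mul(j, Pow(-3, -1))) = Mul(Rational(1, 4), Mul(j, Rational(-1, 3))) = Mul(Rational(1, 4), Mul(Rational(-1, 3), j)) = Mul(Rational(-1, 12), j))
u = 7869420 (u = Mul(4602, 1710) = 7869420)
Add(Mul(Add(u, -20870), Add(-1967, 9642)), Mul(-1, Mul(Add(Function('z')(2, -3), 66), 75))) = Add(Mul(Add(7869420, -20870), Add(-1967, 9642)), Mul(-1, Mul(Add(Mul(Rational(-1, 12), -3), 66), 75))) = Add(Mul(7848550, 7675), Mul(-1, Mul(Add(Rational(1, 4), 66), 75))) = Add(60237621250, Mul(-1, Mul(Rational(265, 4), 75))) = Add(60237621250, Mul(-1, Rational(19875, 4))) = Add(60237621250, Rational(-19875, 4)) = Rational(240950465125, 4)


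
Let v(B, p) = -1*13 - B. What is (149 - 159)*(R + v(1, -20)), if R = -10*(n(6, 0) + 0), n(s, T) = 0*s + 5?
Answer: 640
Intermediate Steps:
n(s, T) = 5 (n(s, T) = 0 + 5 = 5)
v(B, p) = -13 - B
R = -50 (R = -10*(5 + 0) = -10*5 = -50)
(149 - 159)*(R + v(1, -20)) = (149 - 159)*(-50 + (-13 - 1*1)) = -10*(-50 + (-13 - 1)) = -10*(-50 - 14) = -10*(-64) = 640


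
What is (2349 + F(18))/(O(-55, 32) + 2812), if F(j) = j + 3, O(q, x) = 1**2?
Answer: 2370/2813 ≈ 0.84252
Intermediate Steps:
O(q, x) = 1
F(j) = 3 + j
(2349 + F(18))/(O(-55, 32) + 2812) = (2349 + (3 + 18))/(1 + 2812) = (2349 + 21)/2813 = 2370*(1/2813) = 2370/2813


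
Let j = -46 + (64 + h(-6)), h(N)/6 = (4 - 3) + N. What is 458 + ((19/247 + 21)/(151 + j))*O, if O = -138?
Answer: 789794/1807 ≈ 437.07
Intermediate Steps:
h(N) = 6 + 6*N (h(N) = 6*((4 - 3) + N) = 6*(1 + N) = 6 + 6*N)
j = -12 (j = -46 + (64 + (6 + 6*(-6))) = -46 + (64 + (6 - 36)) = -46 + (64 - 30) = -46 + 34 = -12)
458 + ((19/247 + 21)/(151 + j))*O = 458 + ((19/247 + 21)/(151 - 12))*(-138) = 458 + ((19*(1/247) + 21)/139)*(-138) = 458 + ((1/13 + 21)*(1/139))*(-138) = 458 + ((274/13)*(1/139))*(-138) = 458 + (274/1807)*(-138) = 458 - 37812/1807 = 789794/1807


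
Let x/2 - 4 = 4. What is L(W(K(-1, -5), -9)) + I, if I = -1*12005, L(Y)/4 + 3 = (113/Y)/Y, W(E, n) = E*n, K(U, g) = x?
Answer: -62296015/5184 ≈ -12017.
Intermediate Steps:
x = 16 (x = 8 + 2*4 = 8 + 8 = 16)
K(U, g) = 16
L(Y) = -12 + 452/Y² (L(Y) = -12 + 4*((113/Y)/Y) = -12 + 4*(113/Y²) = -12 + 452/Y²)
I = -12005
L(W(K(-1, -5), -9)) + I = (-12 + 452/(16*(-9))²) - 12005 = (-12 + 452/(-144)²) - 12005 = (-12 + 452*(1/20736)) - 12005 = (-12 + 113/5184) - 12005 = -62095/5184 - 12005 = -62296015/5184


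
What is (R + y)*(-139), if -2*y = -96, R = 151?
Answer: -27661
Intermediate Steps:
y = 48 (y = -1/2*(-96) = 48)
(R + y)*(-139) = (151 + 48)*(-139) = 199*(-139) = -27661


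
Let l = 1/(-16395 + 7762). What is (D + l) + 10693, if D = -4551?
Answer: 53023885/8633 ≈ 6142.0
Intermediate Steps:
l = -1/8633 (l = 1/(-8633) = -1/8633 ≈ -0.00011583)
(D + l) + 10693 = (-4551 - 1/8633) + 10693 = -39288784/8633 + 10693 = 53023885/8633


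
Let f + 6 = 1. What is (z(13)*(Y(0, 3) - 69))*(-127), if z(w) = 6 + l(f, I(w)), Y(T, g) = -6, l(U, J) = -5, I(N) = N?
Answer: 9525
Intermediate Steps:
f = -5 (f = -6 + 1 = -5)
z(w) = 1 (z(w) = 6 - 5 = 1)
(z(13)*(Y(0, 3) - 69))*(-127) = (1*(-6 - 69))*(-127) = (1*(-75))*(-127) = -75*(-127) = 9525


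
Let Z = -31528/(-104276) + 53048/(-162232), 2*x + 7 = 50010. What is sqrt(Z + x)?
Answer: sqrt(27949075283151056623162)/1057306502 ≈ 158.12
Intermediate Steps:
x = 50003/2 (x = -7/2 + (1/2)*50010 = -7/2 + 25005 = 50003/2 ≈ 25002.)
Z = -13024461/528653251 (Z = -31528*(-1/104276) + 53048*(-1/162232) = 7882/26069 - 6631/20279 = -13024461/528653251 ≈ -0.024637)
sqrt(Z + x) = sqrt(-13024461/528653251 + 50003/2) = sqrt(26434222460831/1057306502) = sqrt(27949075283151056623162)/1057306502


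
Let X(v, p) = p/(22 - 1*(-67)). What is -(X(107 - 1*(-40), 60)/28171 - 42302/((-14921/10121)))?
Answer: -1073437088029958/37410214699 ≈ -28694.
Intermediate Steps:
X(v, p) = p/89 (X(v, p) = p/(22 + 67) = p/89)
-(X(107 - 1*(-40), 60)/28171 - 42302/((-14921/10121))) = -(((1/89)*60)/28171 - 42302/((-14921/10121))) = -((60/89)*(1/28171) - 42302/((-14921*1/10121))) = -(60/2507219 - 42302/(-14921/10121)) = -(60/2507219 - 42302*(-10121/14921)) = -(60/2507219 + 428138542/14921) = -1*1073437088029958/37410214699 = -1073437088029958/37410214699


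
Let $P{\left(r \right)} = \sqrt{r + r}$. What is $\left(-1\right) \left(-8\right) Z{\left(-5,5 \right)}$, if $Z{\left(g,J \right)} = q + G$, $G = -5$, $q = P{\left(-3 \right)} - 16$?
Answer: $-168 + 8 i \sqrt{6} \approx -168.0 + 19.596 i$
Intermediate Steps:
$P{\left(r \right)} = \sqrt{2} \sqrt{r}$ ($P{\left(r \right)} = \sqrt{2 r} = \sqrt{2} \sqrt{r}$)
$q = -16 + i \sqrt{6}$ ($q = \sqrt{2} \sqrt{-3} - 16 = \sqrt{2} i \sqrt{3} - 16 = i \sqrt{6} - 16 = -16 + i \sqrt{6} \approx -16.0 + 2.4495 i$)
$Z{\left(g,J \right)} = -21 + i \sqrt{6}$ ($Z{\left(g,J \right)} = \left(-16 + i \sqrt{6}\right) - 5 = -21 + i \sqrt{6}$)
$\left(-1\right) \left(-8\right) Z{\left(-5,5 \right)} = \left(-1\right) \left(-8\right) \left(-21 + i \sqrt{6}\right) = 8 \left(-21 + i \sqrt{6}\right) = -168 + 8 i \sqrt{6}$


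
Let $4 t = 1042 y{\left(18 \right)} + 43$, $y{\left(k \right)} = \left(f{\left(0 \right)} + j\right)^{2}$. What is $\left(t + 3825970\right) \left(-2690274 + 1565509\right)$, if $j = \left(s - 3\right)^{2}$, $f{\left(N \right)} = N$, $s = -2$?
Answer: $- \frac{17945820159345}{4} \approx -4.4865 \cdot 10^{12}$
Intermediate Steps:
$j = 25$ ($j = \left(-2 - 3\right)^{2} = \left(-5\right)^{2} = 25$)
$y{\left(k \right)} = 625$ ($y{\left(k \right)} = \left(0 + 25\right)^{2} = 25^{2} = 625$)
$t = \frac{651293}{4}$ ($t = \frac{1042 \cdot 625 + 43}{4} = \frac{651250 + 43}{4} = \frac{1}{4} \cdot 651293 = \frac{651293}{4} \approx 1.6282 \cdot 10^{5}$)
$\left(t + 3825970\right) \left(-2690274 + 1565509\right) = \left(\frac{651293}{4} + 3825970\right) \left(-2690274 + 1565509\right) = \frac{15955173}{4} \left(-1124765\right) = - \frac{17945820159345}{4}$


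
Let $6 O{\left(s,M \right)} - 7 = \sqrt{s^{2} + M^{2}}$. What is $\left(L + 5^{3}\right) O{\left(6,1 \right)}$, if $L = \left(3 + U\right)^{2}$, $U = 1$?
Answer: $\frac{329}{2} + \frac{47 \sqrt{37}}{2} \approx 307.44$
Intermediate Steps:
$L = 16$ ($L = \left(3 + 1\right)^{2} = 4^{2} = 16$)
$O{\left(s,M \right)} = \frac{7}{6} + \frac{\sqrt{M^{2} + s^{2}}}{6}$ ($O{\left(s,M \right)} = \frac{7}{6} + \frac{\sqrt{s^{2} + M^{2}}}{6} = \frac{7}{6} + \frac{\sqrt{M^{2} + s^{2}}}{6}$)
$\left(L + 5^{3}\right) O{\left(6,1 \right)} = \left(16 + 5^{3}\right) \left(\frac{7}{6} + \frac{\sqrt{1^{2} + 6^{2}}}{6}\right) = \left(16 + 125\right) \left(\frac{7}{6} + \frac{\sqrt{1 + 36}}{6}\right) = 141 \left(\frac{7}{6} + \frac{\sqrt{37}}{6}\right) = \frac{329}{2} + \frac{47 \sqrt{37}}{2}$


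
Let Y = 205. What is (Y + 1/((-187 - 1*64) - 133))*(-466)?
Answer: -18341527/192 ≈ -95529.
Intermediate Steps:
(Y + 1/((-187 - 1*64) - 133))*(-466) = (205 + 1/((-187 - 1*64) - 133))*(-466) = (205 + 1/((-187 - 64) - 133))*(-466) = (205 + 1/(-251 - 133))*(-466) = (205 + 1/(-384))*(-466) = (205 - 1/384)*(-466) = (78719/384)*(-466) = -18341527/192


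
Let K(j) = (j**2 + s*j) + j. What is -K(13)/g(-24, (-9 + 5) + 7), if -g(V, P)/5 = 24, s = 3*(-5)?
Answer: -13/120 ≈ -0.10833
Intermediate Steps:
s = -15
g(V, P) = -120 (g(V, P) = -5*24 = -120)
K(j) = j**2 - 14*j (K(j) = (j**2 - 15*j) + j = j**2 - 14*j)
-K(13)/g(-24, (-9 + 5) + 7) = -13*(-14 + 13)/(-120) = -13*(-1)*(-1)/120 = -(-13)*(-1)/120 = -1*13/120 = -13/120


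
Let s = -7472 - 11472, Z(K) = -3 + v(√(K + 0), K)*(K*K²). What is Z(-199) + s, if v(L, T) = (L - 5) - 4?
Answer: 70906444 - 7880599*I*√199 ≈ 7.0906e+7 - 1.1117e+8*I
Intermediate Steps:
v(L, T) = -9 + L (v(L, T) = (-5 + L) - 4 = -9 + L)
Z(K) = -3 + K³*(-9 + √K) (Z(K) = -3 + (-9 + √(K + 0))*(K*K²) = -3 + (-9 + √K)*K³ = -3 + K³*(-9 + √K))
s = -18944
Z(-199) + s = (-3 + (-199)³*(-9 + √(-199))) - 18944 = (-3 - 7880599*(-9 + I*√199)) - 18944 = (-3 + (70925391 - 7880599*I*√199)) - 18944 = (70925388 - 7880599*I*√199) - 18944 = 70906444 - 7880599*I*√199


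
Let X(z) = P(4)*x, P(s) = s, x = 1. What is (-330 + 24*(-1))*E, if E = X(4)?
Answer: -1416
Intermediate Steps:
X(z) = 4 (X(z) = 4*1 = 4)
E = 4
(-330 + 24*(-1))*E = (-330 + 24*(-1))*4 = (-330 - 24)*4 = -354*4 = -1416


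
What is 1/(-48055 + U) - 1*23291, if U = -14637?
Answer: -1460159373/62692 ≈ -23291.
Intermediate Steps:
1/(-48055 + U) - 1*23291 = 1/(-48055 - 14637) - 1*23291 = 1/(-62692) - 23291 = -1/62692 - 23291 = -1460159373/62692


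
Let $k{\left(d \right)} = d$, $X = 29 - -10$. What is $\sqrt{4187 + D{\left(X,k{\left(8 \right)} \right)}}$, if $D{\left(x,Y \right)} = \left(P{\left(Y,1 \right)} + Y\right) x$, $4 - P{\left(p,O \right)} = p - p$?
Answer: $7 \sqrt{95} \approx 68.228$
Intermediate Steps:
$X = 39$ ($X = 29 + 10 = 39$)
$P{\left(p,O \right)} = 4$ ($P{\left(p,O \right)} = 4 - \left(p - p\right) = 4 - 0 = 4 + 0 = 4$)
$D{\left(x,Y \right)} = x \left(4 + Y\right)$ ($D{\left(x,Y \right)} = \left(4 + Y\right) x = x \left(4 + Y\right)$)
$\sqrt{4187 + D{\left(X,k{\left(8 \right)} \right)}} = \sqrt{4187 + 39 \left(4 + 8\right)} = \sqrt{4187 + 39 \cdot 12} = \sqrt{4187 + 468} = \sqrt{4655} = 7 \sqrt{95}$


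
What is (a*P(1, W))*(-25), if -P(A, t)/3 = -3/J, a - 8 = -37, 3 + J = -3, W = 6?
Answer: -2175/2 ≈ -1087.5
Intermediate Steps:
J = -6 (J = -3 - 3 = -6)
a = -29 (a = 8 - 37 = -29)
P(A, t) = -3/2 (P(A, t) = -(-9)/(-6) = -(-9)*(-1)/6 = -3*½ = -3/2)
(a*P(1, W))*(-25) = -29*(-3/2)*(-25) = (87/2)*(-25) = -2175/2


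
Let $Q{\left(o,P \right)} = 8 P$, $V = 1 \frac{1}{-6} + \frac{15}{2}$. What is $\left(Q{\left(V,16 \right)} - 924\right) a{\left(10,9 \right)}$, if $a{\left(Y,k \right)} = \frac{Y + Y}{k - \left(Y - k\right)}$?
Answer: $-1990$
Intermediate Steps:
$a{\left(Y,k \right)} = \frac{2 Y}{- Y + 2 k}$
$V = \frac{22}{3}$ ($V = 1 \left(- \frac{1}{6}\right) + 15 \cdot \frac{1}{2} = - \frac{1}{6} + \frac{15}{2} = \frac{22}{3} \approx 7.3333$)
$\left(Q{\left(V,16 \right)} - 924\right) a{\left(10,9 \right)} = \left(8 \cdot 16 - 924\right) 2 \cdot 10 \frac{1}{\left(-1\right) 10 + 2 \cdot 9} = \left(128 - 924\right) 2 \cdot 10 \frac{1}{-10 + 18} = - 796 \cdot 2 \cdot 10 \cdot \frac{1}{8} = \left(-796\right) \frac{5}{2} = -1990$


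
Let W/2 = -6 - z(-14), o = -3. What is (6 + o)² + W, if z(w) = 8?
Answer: -19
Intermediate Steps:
W = -28 (W = 2*(-6 - 1*8) = 2*(-6 - 8) = 2*(-14) = -28)
(6 + o)² + W = (6 - 3)² - 28 = 3² - 28 = 9 - 28 = -19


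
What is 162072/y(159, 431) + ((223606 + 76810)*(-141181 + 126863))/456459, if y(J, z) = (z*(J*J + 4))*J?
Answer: -2484399943790592424/263643987912045 ≈ -9423.3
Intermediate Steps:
y(J, z) = J*z*(4 + J²) (y(J, z) = (z*(J² + 4))*J = (z*(4 + J²))*J = J*z*(4 + J²))
162072/y(159, 431) + ((223606 + 76810)*(-141181 + 126863))/456459 = 162072/((159*431*(4 + 159²))) + ((223606 + 76810)*(-141181 + 126863))/456459 = 162072/((159*431*(4 + 25281))) + (300416*(-14318))*(1/456459) = 162072/((159*431*25285)) - 4301356288*1/456459 = 162072/1732755765 - 4301356288/456459 = 162072*(1/1732755765) - 4301356288/456459 = 54024/577585255 - 4301356288/456459 = -2484399943790592424/263643987912045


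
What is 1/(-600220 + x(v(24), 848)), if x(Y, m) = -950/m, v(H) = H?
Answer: -424/254493755 ≈ -1.6661e-6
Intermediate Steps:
1/(-600220 + x(v(24), 848)) = 1/(-600220 - 950/848) = 1/(-600220 - 950*1/848) = 1/(-600220 - 475/424) = 1/(-254493755/424) = -424/254493755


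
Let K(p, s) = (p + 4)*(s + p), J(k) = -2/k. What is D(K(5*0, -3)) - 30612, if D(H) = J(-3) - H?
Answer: -91798/3 ≈ -30599.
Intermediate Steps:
K(p, s) = (4 + p)*(p + s)
D(H) = ⅔ - H (D(H) = -2/(-3) - H = -2*(-⅓) - H = ⅔ - H)
D(K(5*0, -3)) - 30612 = (⅔ - ((5*0)² + 4*(5*0) + 4*(-3) + (5*0)*(-3))) - 30612 = (⅔ - (0² + 4*0 - 12 + 0*(-3))) - 30612 = (⅔ - (0 + 0 - 12 + 0)) - 30612 = (⅔ - 1*(-12)) - 30612 = (⅔ + 12) - 30612 = 38/3 - 30612 = -91798/3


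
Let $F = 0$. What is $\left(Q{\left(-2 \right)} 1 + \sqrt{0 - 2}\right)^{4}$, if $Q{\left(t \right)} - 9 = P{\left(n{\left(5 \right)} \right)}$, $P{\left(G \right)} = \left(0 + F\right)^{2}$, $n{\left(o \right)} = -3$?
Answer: $\left(9 + i \sqrt{2}\right)^{4} \approx 5593.0 + 4022.0 i$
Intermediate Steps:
$P{\left(G \right)} = 0$ ($P{\left(G \right)} = \left(0 + 0\right)^{2} = 0^{2} = 0$)
$Q{\left(t \right)} = 9$ ($Q{\left(t \right)} = 9 + 0 = 9$)
$\left(Q{\left(-2 \right)} 1 + \sqrt{0 - 2}\right)^{4} = \left(9 \cdot 1 + \sqrt{0 - 2}\right)^{4} = \left(9 + \sqrt{-2}\right)^{4} = \left(9 + i \sqrt{2}\right)^{4}$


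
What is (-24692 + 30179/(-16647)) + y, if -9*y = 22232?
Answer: -1356599077/49941 ≈ -27164.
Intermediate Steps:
y = -22232/9 (y = -⅑*22232 = -22232/9 ≈ -2470.2)
(-24692 + 30179/(-16647)) + y = (-24692 + 30179/(-16647)) - 22232/9 = (-24692 + 30179*(-1/16647)) - 22232/9 = (-24692 - 30179/16647) - 22232/9 = -411077903/16647 - 22232/9 = -1356599077/49941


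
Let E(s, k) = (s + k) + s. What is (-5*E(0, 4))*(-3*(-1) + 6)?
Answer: -180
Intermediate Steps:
E(s, k) = k + 2*s (E(s, k) = (k + s) + s = k + 2*s)
(-5*E(0, 4))*(-3*(-1) + 6) = (-5*(4 + 2*0))*(-3*(-1) + 6) = (-5*(4 + 0))*(3 + 6) = -5*4*9 = -20*9 = -180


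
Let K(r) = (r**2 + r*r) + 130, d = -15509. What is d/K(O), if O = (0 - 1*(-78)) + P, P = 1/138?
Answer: -147676698/117123085 ≈ -1.2609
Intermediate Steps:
P = 1/138 ≈ 0.0072464
O = 10765/138 (O = (0 - 1*(-78)) + 1/138 = (0 + 78) + 1/138 = 78 + 1/138 = 10765/138 ≈ 78.007)
K(r) = 130 + 2*r**2 (K(r) = (r**2 + r**2) + 130 = 2*r**2 + 130 = 130 + 2*r**2)
d/K(O) = -15509/(130 + 2*(10765/138)**2) = -15509/(130 + 2*(115885225/19044)) = -15509/(130 + 115885225/9522) = -15509/117123085/9522 = -15509*9522/117123085 = -147676698/117123085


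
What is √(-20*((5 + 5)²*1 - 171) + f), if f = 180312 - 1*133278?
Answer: √48454 ≈ 220.12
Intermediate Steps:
f = 47034 (f = 180312 - 133278 = 47034)
√(-20*((5 + 5)²*1 - 171) + f) = √(-20*((5 + 5)²*1 - 171) + 47034) = √(-20*(10²*1 - 171) + 47034) = √(-20*(100*1 - 171) + 47034) = √(-20*(100 - 171) + 47034) = √(-20*(-71) + 47034) = √(1420 + 47034) = √48454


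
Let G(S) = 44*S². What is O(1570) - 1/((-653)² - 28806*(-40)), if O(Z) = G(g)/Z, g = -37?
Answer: 47545749797/1239239465 ≈ 38.367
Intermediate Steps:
O(Z) = 60236/Z (O(Z) = (44*(-37)²)/Z = (44*1369)/Z = 60236/Z)
O(1570) - 1/((-653)² - 28806*(-40)) = 60236/1570 - 1/((-653)² - 28806*(-40)) = 60236*(1/1570) - 1/(426409 + 1152240) = 30118/785 - 1/1578649 = 47545749797/1239239465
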